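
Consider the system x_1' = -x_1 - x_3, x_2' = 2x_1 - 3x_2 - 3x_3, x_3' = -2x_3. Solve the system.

Coefficient matrix A = [[-1, 0, -1], [2, -3, -3], [0, 0, -2]].
det(A - λI) = 0 gives eigenvalues λ = -1, -3, -2.
For λ=-1: eigenvector (1,1,0).
For λ=-3: eigenvector (0,1,0).
For λ=-2: eigenvector (1,-1,1).
General solution: K_1e^(-t)(1,1,0) + K_2e^(-3t)(0,1,0) + K_3e^(-2t)(1,-1,1).

x_1(t) = K_1e^(-t) + K_3e^(-2t), x_2(t) = K_1e^(-t) + K_2e^(-3t) - K_3e^(-2t), x_3(t) = K_3e^(-2t)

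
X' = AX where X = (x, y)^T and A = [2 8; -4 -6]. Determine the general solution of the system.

Coefficient matrix A = [[2, 8], [-4, -6]].
Characteristic polynomial det(A - λI) = λ^2 + 4λ + 20 = 0.
Eigenvalues λ = -2 ± 4i (complex conjugate pair).
For λ=-2+4i: an eigenvector is (1,0) - i(1,-1) = (1 - i, 0 + i).
A real fundamental pair from Re and Im of e^((-2+4i)t)v: X_1 = e^(-2t)(cos(4t)·(1,0) + sin(4t)·(1,-1)), X_2 = e^(-2t)(sin(4t)·(1,0) - cos(4t)·(1,-1)).
General solution: C_1X_1 + C_2X_2.

x(t) = C_1e^(-2t)sin(4t) + C_1e^(-2t)cos(4t) + C_2e^(-2t)sin(4t) - C_2e^(-2t)cos(4t), y(t) = -C_1e^(-2t)sin(4t) + C_2e^(-2t)cos(4t)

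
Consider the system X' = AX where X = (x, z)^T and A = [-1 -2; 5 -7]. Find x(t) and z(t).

x(t) = c_1e^(-4t)sin(t) - c_1e^(-4t)cos(t) - c_2e^(-4t)sin(t) - c_2e^(-4t)cos(t), z(t) = c_1e^(-4t)sin(t) - 2c_1e^(-4t)cos(t) - 2c_2e^(-4t)sin(t) - c_2e^(-4t)cos(t)

Coefficient matrix A = [[-1, -2], [5, -7]].
Characteristic polynomial det(A - λI) = λ^2 + 8λ + 17 = 0.
Eigenvalues λ = -4 ± i (complex conjugate pair).
For λ=-4+i: an eigenvector is (-1,-2) - i(1,1) = (-1 - i, -2 - i).
A real fundamental pair from Re and Im of e^((-4+i)t)v: X_1 = e^(-4t)(cos(t)·(-1,-2) + sin(t)·(1,1)), X_2 = e^(-4t)(sin(t)·(-1,-2) - cos(t)·(1,1)).
General solution: c_1X_1 + c_2X_2.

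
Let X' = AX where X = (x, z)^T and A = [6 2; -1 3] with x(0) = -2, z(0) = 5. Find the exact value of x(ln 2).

64

A = [[6,2],[-1,3]]; eigenvalues λ = 5, 4.
Eigenvectors: (-2,1) for λ=5, (-1,1) for λ=4.
From the initial condition, c_1 = -3, c_2 = 8.
x(ln 2) = (-3)(2^5)(-2) + (8)(2^4)(-1) = 64.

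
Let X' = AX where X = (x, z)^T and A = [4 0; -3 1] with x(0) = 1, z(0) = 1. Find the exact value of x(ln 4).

A = [[4,0],[-3,1]]; eigenvalues λ = 1, 4.
Eigenvectors: (0,-1) for λ=1, (-1,1) for λ=4.
From the initial condition, c_1 = -2, c_2 = -1.
x(ln 4) = (-2)(4^1)(0) + (-1)(4^4)(-1) = 256.

256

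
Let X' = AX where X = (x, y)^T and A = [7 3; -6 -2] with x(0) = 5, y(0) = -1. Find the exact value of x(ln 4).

2288

A = [[7,3],[-6,-2]]; eigenvalues λ = 1, 4.
Eigenvectors: (-1,2) for λ=1, (1,-1) for λ=4.
From the initial condition, c_1 = 4, c_2 = 9.
x(ln 4) = (4)(4^1)(-1) + (9)(4^4)(1) = 2288.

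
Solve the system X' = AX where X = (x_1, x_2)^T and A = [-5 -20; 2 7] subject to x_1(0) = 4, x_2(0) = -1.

Coefficient matrix A = [[-5, -20], [2, 7]].
Characteristic polynomial det(A - λI) = λ^2 - 2λ + 5 = 0.
Eigenvalues λ = 1 ± 2i (complex conjugate pair).
For λ=1+2i: an eigenvector is (3,-1) - i(1,0) = (3 - i, -1).
A real fundamental pair from Re and Im of e^((1+2i)t)v: X_1 = e^(t)(cos(2t)·(3,-1) + sin(2t)·(1,0)), X_2 = e^(t)(sin(2t)·(3,-1) - cos(2t)·(1,0)).
General solution: c_1X_1 + c_2X_2.
Applying x_1(0)=4, x_2(0)=-1 gives c_1=1, c_2=-1.

x_1(t) = -2e^(t)sin(2t) + 4e^(t)cos(2t), x_2(t) = e^(t)sin(2t) - e^(t)cos(2t)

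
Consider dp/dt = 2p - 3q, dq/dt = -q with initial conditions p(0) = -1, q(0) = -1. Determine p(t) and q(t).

p(t) = -e^(-t), q(t) = -e^(-t)

Coefficient matrix A = [[2, -3], [0, -1]].
Characteristic polynomial det(A - λI) = λ^2 - λ - 2 = 0.
Eigenvalues λ = -1, 2.
For λ=-1: (A-λI) row 1 is [3, -3], so an eigenvector is (-1, -1).
For λ=2: (A-λI) row 1 is [0, -3], so an eigenvector is (1, 0).
General solution: K_1e^(-t)(-1,-1) + K_2e^(2t)(1,0).
Applying p(0)=-1, q(0)=-1 gives K_1=1, K_2=0.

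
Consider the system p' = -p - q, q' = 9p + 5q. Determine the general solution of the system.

Coefficient matrix A = [[-1, -1], [9, 5]].
Characteristic polynomial det(A - λI) = λ^2 - 4λ + 4 = 0.
Single eigenvalue λ = 2 with algebraic multiplicity 2.
Eigenvector v = (1,-3); generalized eigenvector w with (A-λI)w=v is (0,-1).
General solution: e^(2t)[K_1·v + K_2·(t·v + w)].

p(t) = K_1e^(2t) + K_2te^(2t), q(t) = -3K_1e^(2t) - 3K_2te^(2t) - K_2e^(2t)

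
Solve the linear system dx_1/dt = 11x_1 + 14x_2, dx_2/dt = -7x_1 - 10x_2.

x_1(t) = c_1e^(-3t) - 2c_2e^(4t), x_2(t) = -c_1e^(-3t) + c_2e^(4t)

Coefficient matrix A = [[11, 14], [-7, -10]].
Characteristic polynomial det(A - λI) = λ^2 - λ - 12 = 0.
Eigenvalues λ = -3, 4.
For λ=-3: (A-λI) row 1 is [14, 14], so an eigenvector is (1, -1).
For λ=4: (A-λI) row 1 is [7, 14], so an eigenvector is (-2, 1).
General solution: c_1e^(-3t)(1,-1) + c_2e^(4t)(-2,1).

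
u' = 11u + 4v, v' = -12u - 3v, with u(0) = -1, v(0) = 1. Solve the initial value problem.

u(t) = -2e^(5t) + e^(3t), v(t) = 3e^(5t) - 2e^(3t)

Coefficient matrix A = [[11, 4], [-12, -3]].
Characteristic polynomial det(A - λI) = λ^2 - 8λ + 15 = 0.
Eigenvalues λ = 3, 5.
For λ=3: (A-λI) row 1 is [8, 4], so an eigenvector is (1, -2).
For λ=5: (A-λI) row 1 is [6, 4], so an eigenvector is (-2, 3).
General solution: K_1e^(3t)(1,-2) + K_2e^(5t)(-2,3).
Applying u(0)=-1, v(0)=1 gives K_1=1, K_2=1.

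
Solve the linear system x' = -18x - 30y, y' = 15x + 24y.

Coefficient matrix A = [[-18, -30], [15, 24]].
Characteristic polynomial det(A - λI) = λ^2 - 6λ + 18 = 0.
Eigenvalues λ = 3 ± 3i (complex conjugate pair).
For λ=3+3i: an eigenvector is (-3,2) - i(1,-1) = (-3 - i, 2 + i).
A real fundamental pair from Re and Im of e^((3+3i)t)v: X_1 = e^(3t)(cos(3t)·(-3,2) + sin(3t)·(1,-1)), X_2 = e^(3t)(sin(3t)·(-3,2) - cos(3t)·(1,-1)).
General solution: c_1X_1 + c_2X_2.

x(t) = c_1e^(3t)sin(3t) - 3c_1e^(3t)cos(3t) - 3c_2e^(3t)sin(3t) - c_2e^(3t)cos(3t), y(t) = -c_1e^(3t)sin(3t) + 2c_1e^(3t)cos(3t) + 2c_2e^(3t)sin(3t) + c_2e^(3t)cos(3t)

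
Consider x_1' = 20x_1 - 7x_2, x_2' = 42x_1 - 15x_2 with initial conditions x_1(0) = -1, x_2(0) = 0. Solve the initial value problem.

x_1(t) = -3e^(6t) + 2e^(-t), x_2(t) = -6e^(6t) + 6e^(-t)

Coefficient matrix A = [[20, -7], [42, -15]].
Characteristic polynomial det(A - λI) = λ^2 - 5λ - 6 = 0.
Eigenvalues λ = -1, 6.
For λ=-1: (A-λI) row 1 is [21, -7], so an eigenvector is (1, 3).
For λ=6: (A-λI) row 1 is [14, -7], so an eigenvector is (1, 2).
General solution: c_1e^(-t)(1,3) + c_2e^(6t)(1,2).
Applying x_1(0)=-1, x_2(0)=0 gives c_1=2, c_2=-3.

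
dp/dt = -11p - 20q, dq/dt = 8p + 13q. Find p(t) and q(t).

p(t) = 2C_1e^(t)sin(4t) + C_1e^(t)cos(4t) + C_2e^(t)sin(4t) - 2C_2e^(t)cos(4t), q(t) = -C_1e^(t)sin(4t) - C_1e^(t)cos(4t) - C_2e^(t)sin(4t) + C_2e^(t)cos(4t)

Coefficient matrix A = [[-11, -20], [8, 13]].
Characteristic polynomial det(A - λI) = λ^2 - 2λ + 17 = 0.
Eigenvalues λ = 1 ± 4i (complex conjugate pair).
For λ=1+4i: an eigenvector is (1,-1) - i(2,-1) = (1 - 2i, -1 + i).
A real fundamental pair from Re and Im of e^((1+4i)t)v: X_1 = e^(t)(cos(4t)·(1,-1) + sin(4t)·(2,-1)), X_2 = e^(t)(sin(4t)·(1,-1) - cos(4t)·(2,-1)).
General solution: C_1X_1 + C_2X_2.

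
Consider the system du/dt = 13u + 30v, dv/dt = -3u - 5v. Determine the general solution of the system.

u(t) = -3K_1e^(4t)sin(3t) - K_1e^(4t)cos(3t) - K_2e^(4t)sin(3t) + 3K_2e^(4t)cos(3t), v(t) = K_1e^(4t)sin(3t) - K_2e^(4t)cos(3t)

Coefficient matrix A = [[13, 30], [-3, -5]].
Characteristic polynomial det(A - λI) = λ^2 - 8λ + 25 = 0.
Eigenvalues λ = 4 ± 3i (complex conjugate pair).
For λ=4+3i: an eigenvector is (-1,0) - i(-3,1) = (-1 + 3i, 0 - i).
A real fundamental pair from Re and Im of e^((4+3i)t)v: X_1 = e^(4t)(cos(3t)·(-1,0) + sin(3t)·(-3,1)), X_2 = e^(4t)(sin(3t)·(-1,0) - cos(3t)·(-3,1)).
General solution: K_1X_1 + K_2X_2.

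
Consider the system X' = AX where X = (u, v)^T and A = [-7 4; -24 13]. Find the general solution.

Coefficient matrix A = [[-7, 4], [-24, 13]].
Characteristic polynomial det(A - λI) = λ^2 - 6λ + 5 = 0.
Eigenvalues λ = 1, 5.
For λ=1: (A-λI) row 1 is [-8, 4], so an eigenvector is (-1, -2).
For λ=5: (A-λI) row 1 is [-12, 4], so an eigenvector is (1, 3).
General solution: c_1e^(t)(-1,-2) + c_2e^(5t)(1,3).

u(t) = -c_1e^(t) + c_2e^(5t), v(t) = -2c_1e^(t) + 3c_2e^(5t)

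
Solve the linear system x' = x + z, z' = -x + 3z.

x(t) = -K_1e^(2t) - K_2te^(2t) + K_2e^(2t), z(t) = -K_1e^(2t) - K_2te^(2t)

Coefficient matrix A = [[1, 1], [-1, 3]].
Characteristic polynomial det(A - λI) = λ^2 - 4λ + 4 = 0.
Single eigenvalue λ = 2 with algebraic multiplicity 2.
Eigenvector v = (-1,-1); generalized eigenvector w with (A-λI)w=v is (1,0).
General solution: e^(2t)[K_1·v + K_2·(t·v + w)].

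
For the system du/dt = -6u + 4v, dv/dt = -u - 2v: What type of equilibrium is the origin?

A = [[-6,4],[-1,-2]]; det(A-λI) = λ^2 + 8λ + 16.
repeated λ = -4 with a single eigenvector.

stable improper node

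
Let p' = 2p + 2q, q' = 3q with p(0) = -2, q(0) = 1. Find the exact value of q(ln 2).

A = [[2,2],[0,3]]; eigenvalues λ = 2, 3.
Eigenvectors: (-1,0) for λ=2, (-2,-1) for λ=3.
From the initial condition, c_1 = 4, c_2 = -1.
q(ln 2) = (4)(2^2)(0) + (-1)(2^3)(-1) = 8.

8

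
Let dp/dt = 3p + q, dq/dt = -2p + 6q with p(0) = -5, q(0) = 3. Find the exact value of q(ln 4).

13056

A = [[3,1],[-2,6]]; eigenvalues λ = 5, 4.
Eigenvectors: (1,2) for λ=5, (1,1) for λ=4.
From the initial condition, c_1 = 8, c_2 = -13.
q(ln 4) = (8)(4^5)(2) + (-13)(4^4)(1) = 13056.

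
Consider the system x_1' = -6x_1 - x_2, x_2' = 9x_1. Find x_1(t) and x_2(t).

x_1(t) = -C_1e^(-3t) - C_2te^(-3t), x_2(t) = 3C_1e^(-3t) + 3C_2te^(-3t) + C_2e^(-3t)

Coefficient matrix A = [[-6, -1], [9, 0]].
Characteristic polynomial det(A - λI) = λ^2 + 6λ + 9 = 0.
Single eigenvalue λ = -3 with algebraic multiplicity 2.
Eigenvector v = (-1,3); generalized eigenvector w with (A-λI)w=v is (0,1).
General solution: e^(-3t)[C_1·v + C_2·(t·v + w)].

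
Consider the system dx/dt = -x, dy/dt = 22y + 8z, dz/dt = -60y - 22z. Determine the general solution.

Coefficient matrix A = [[-1, 0, 0], [0, 22, 8], [0, -60, -22]].
det(A - λI) = 0 gives eigenvalues λ = 2, -2, -1.
For λ=2: eigenvector (0,-2,5).
For λ=-2: eigenvector (0,-1,3).
For λ=-1: eigenvector (1,0,0).
General solution: K_1e^(2t)(0,-2,5) + K_2e^(-2t)(0,-1,3) + K_3e^(-t)(1,0,0).

x(t) = K_3e^(-t), y(t) = -2K_1e^(2t) - K_2e^(-2t), z(t) = 5K_1e^(2t) + 3K_2e^(-2t)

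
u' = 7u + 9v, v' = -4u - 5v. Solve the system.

u(t) = -3c_1e^(t) - 3c_2te^(t) - 2c_2e^(t), v(t) = 2c_1e^(t) + 2c_2te^(t) + c_2e^(t)

Coefficient matrix A = [[7, 9], [-4, -5]].
Characteristic polynomial det(A - λI) = λ^2 - 2λ + 1 = 0.
Single eigenvalue λ = 1 with algebraic multiplicity 2.
Eigenvector v = (-3,2); generalized eigenvector w with (A-λI)w=v is (-2,1).
General solution: e^(t)[c_1·v + c_2·(t·v + w)].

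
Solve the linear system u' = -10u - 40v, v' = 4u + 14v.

Coefficient matrix A = [[-10, -40], [4, 14]].
Characteristic polynomial det(A - λI) = λ^2 - 4λ + 20 = 0.
Eigenvalues λ = 2 ± 4i (complex conjugate pair).
For λ=2+4i: an eigenvector is (-1,0) - i(3,-1) = (-1 - 3i, 0 + i).
A real fundamental pair from Re and Im of e^((2+4i)t)v: X_1 = e^(2t)(cos(4t)·(-1,0) + sin(4t)·(3,-1)), X_2 = e^(2t)(sin(4t)·(-1,0) - cos(4t)·(3,-1)).
General solution: K_1X_1 + K_2X_2.

u(t) = 3K_1e^(2t)sin(4t) - K_1e^(2t)cos(4t) - K_2e^(2t)sin(4t) - 3K_2e^(2t)cos(4t), v(t) = -K_1e^(2t)sin(4t) + K_2e^(2t)cos(4t)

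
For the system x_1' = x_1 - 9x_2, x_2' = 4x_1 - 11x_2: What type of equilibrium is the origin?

stable improper node

A = [[1,-9],[4,-11]]; det(A-λI) = λ^2 + 10λ + 25.
repeated λ = -5 with a single eigenvector.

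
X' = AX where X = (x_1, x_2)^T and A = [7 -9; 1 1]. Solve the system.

Coefficient matrix A = [[7, -9], [1, 1]].
Characteristic polynomial det(A - λI) = λ^2 - 8λ + 16 = 0.
Single eigenvalue λ = 4 with algebraic multiplicity 2.
Eigenvector v = (-3,-1); generalized eigenvector w with (A-λI)w=v is (2,1).
General solution: e^(4t)[C_1·v + C_2·(t·v + w)].

x_1(t) = -3C_1e^(4t) - 3C_2te^(4t) + 2C_2e^(4t), x_2(t) = -C_1e^(4t) - C_2te^(4t) + C_2e^(4t)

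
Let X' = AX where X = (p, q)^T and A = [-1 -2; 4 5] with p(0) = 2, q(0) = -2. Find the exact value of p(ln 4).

A = [[-1,-2],[4,5]]; eigenvalues λ = 3, 1.
Eigenvectors: (1,-2) for λ=3, (-1,1) for λ=1.
From the initial condition, c_1 = 0, c_2 = -2.
p(ln 4) = (0)(4^3)(1) + (-2)(4^1)(-1) = 8.

8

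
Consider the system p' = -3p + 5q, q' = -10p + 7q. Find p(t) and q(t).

Coefficient matrix A = [[-3, 5], [-10, 7]].
Characteristic polynomial det(A - λI) = λ^2 - 4λ + 29 = 0.
Eigenvalues λ = 2 ± 5i (complex conjugate pair).
For λ=2+5i: an eigenvector is (-1,-1) - i(0,1) = (-1, -1 - i).
A real fundamental pair from Re and Im of e^((2+5i)t)v: X_1 = e^(2t)(cos(5t)·(-1,-1) + sin(5t)·(0,1)), X_2 = e^(2t)(sin(5t)·(-1,-1) - cos(5t)·(0,1)).
General solution: K_1X_1 + K_2X_2.

p(t) = -K_1e^(2t)cos(5t) - K_2e^(2t)sin(5t), q(t) = K_1e^(2t)sin(5t) - K_1e^(2t)cos(5t) - K_2e^(2t)sin(5t) - K_2e^(2t)cos(5t)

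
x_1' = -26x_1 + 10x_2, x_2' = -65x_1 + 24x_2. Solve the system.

x_1(t) = c_1e^(-t)sin(5t) + c_1e^(-t)cos(5t) + c_2e^(-t)sin(5t) - c_2e^(-t)cos(5t), x_2(t) = 2c_1e^(-t)sin(5t) + 3c_1e^(-t)cos(5t) + 3c_2e^(-t)sin(5t) - 2c_2e^(-t)cos(5t)

Coefficient matrix A = [[-26, 10], [-65, 24]].
Characteristic polynomial det(A - λI) = λ^2 + 2λ + 26 = 0.
Eigenvalues λ = -1 ± 5i (complex conjugate pair).
For λ=-1+5i: an eigenvector is (1,3) - i(1,2) = (1 - i, 3 - 2i).
A real fundamental pair from Re and Im of e^((-1+5i)t)v: X_1 = e^(-t)(cos(5t)·(1,3) + sin(5t)·(1,2)), X_2 = e^(-t)(sin(5t)·(1,3) - cos(5t)·(1,2)).
General solution: c_1X_1 + c_2X_2.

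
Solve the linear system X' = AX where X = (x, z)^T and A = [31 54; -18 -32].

Coefficient matrix A = [[31, 54], [-18, -32]].
Characteristic polynomial det(A - λI) = λ^2 + λ - 20 = 0.
Eigenvalues λ = 4, -5.
For λ=4: (A-λI) row 1 is [27, 54], so an eigenvector is (2, -1).
For λ=-5: (A-λI) row 1 is [36, 54], so an eigenvector is (3, -2).
General solution: K_1e^(4t)(2,-1) + K_2e^(-5t)(3,-2).

x(t) = 2K_1e^(4t) + 3K_2e^(-5t), z(t) = -K_1e^(4t) - 2K_2e^(-5t)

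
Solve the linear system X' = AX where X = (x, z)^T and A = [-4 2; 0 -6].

x(t) = -C_1e^(-6t) - C_2e^(-4t), z(t) = C_1e^(-6t)

Coefficient matrix A = [[-4, 2], [0, -6]].
Characteristic polynomial det(A - λI) = λ^2 + 10λ + 24 = 0.
Eigenvalues λ = -6, -4.
For λ=-6: (A-λI) row 1 is [2, 2], so an eigenvector is (-1, 1).
For λ=-4: (A-λI) row 1 is [0, 2], so an eigenvector is (-1, 0).
General solution: C_1e^(-6t)(-1,1) + C_2e^(-4t)(-1,0).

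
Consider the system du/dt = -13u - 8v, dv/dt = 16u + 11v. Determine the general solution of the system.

Coefficient matrix A = [[-13, -8], [16, 11]].
Characteristic polynomial det(A - λI) = λ^2 + 2λ - 15 = 0.
Eigenvalues λ = 3, -5.
For λ=3: (A-λI) row 1 is [-16, -8], so an eigenvector is (1, -2).
For λ=-5: (A-λI) row 1 is [-8, -8], so an eigenvector is (1, -1).
General solution: K_1e^(3t)(1,-2) + K_2e^(-5t)(1,-1).

u(t) = K_1e^(3t) + K_2e^(-5t), v(t) = -2K_1e^(3t) - K_2e^(-5t)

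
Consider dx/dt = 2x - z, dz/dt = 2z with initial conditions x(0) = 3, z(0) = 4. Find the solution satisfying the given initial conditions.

Coefficient matrix A = [[2, -1], [0, 2]].
Characteristic polynomial det(A - λI) = λ^2 - 4λ + 4 = 0.
Single eigenvalue λ = 2 with algebraic multiplicity 2.
Eigenvector v = (-1,0); generalized eigenvector w with (A-λI)w=v is (2,1).
General solution: e^(2t)[c_1·v + c_2·(t·v + w)].
Applying x(0)=3, z(0)=4 gives c_1=5, c_2=4.

x(t) = -4te^(2t) + 3e^(2t), z(t) = 4e^(2t)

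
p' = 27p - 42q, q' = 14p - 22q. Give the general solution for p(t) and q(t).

p(t) = -3C_1e^(-t) + 2C_2e^(6t), q(t) = -2C_1e^(-t) + C_2e^(6t)

Coefficient matrix A = [[27, -42], [14, -22]].
Characteristic polynomial det(A - λI) = λ^2 - 5λ - 6 = 0.
Eigenvalues λ = -1, 6.
For λ=-1: (A-λI) row 1 is [28, -42], so an eigenvector is (-3, -2).
For λ=6: (A-λI) row 1 is [21, -42], so an eigenvector is (2, 1).
General solution: C_1e^(-t)(-3,-2) + C_2e^(6t)(2,1).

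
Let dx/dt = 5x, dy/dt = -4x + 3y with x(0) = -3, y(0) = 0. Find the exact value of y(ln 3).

1296

A = [[5,0],[-4,3]]; eigenvalues λ = 3, 5.
Eigenvectors: (0,-1) for λ=3, (1,-2) for λ=5.
From the initial condition, c_1 = 6, c_2 = -3.
y(ln 3) = (6)(3^3)(-1) + (-3)(3^5)(-2) = 1296.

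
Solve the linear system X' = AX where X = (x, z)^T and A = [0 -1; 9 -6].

Coefficient matrix A = [[0, -1], [9, -6]].
Characteristic polynomial det(A - λI) = λ^2 + 6λ + 9 = 0.
Single eigenvalue λ = -3 with algebraic multiplicity 2.
Eigenvector v = (1,3); generalized eigenvector w with (A-λI)w=v is (1,2).
General solution: e^(-3t)[C_1·v + C_2·(t·v + w)].

x(t) = C_1e^(-3t) + C_2te^(-3t) + C_2e^(-3t), z(t) = 3C_1e^(-3t) + 3C_2te^(-3t) + 2C_2e^(-3t)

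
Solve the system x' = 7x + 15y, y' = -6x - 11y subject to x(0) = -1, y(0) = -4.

x(t) = -23e^(-2t)sin(3t) - e^(-2t)cos(3t), y(t) = 14e^(-2t)sin(3t) - 4e^(-2t)cos(3t)

Coefficient matrix A = [[7, 15], [-6, -11]].
Characteristic polynomial det(A - λI) = λ^2 + 4λ + 13 = 0.
Eigenvalues λ = -2 ± 3i (complex conjugate pair).
For λ=-2+3i: an eigenvector is (-2,1) - i(-1,1) = (-2 + i, 1 - i).
A real fundamental pair from Re and Im of e^((-2+3i)t)v: X_1 = e^(-2t)(cos(3t)·(-2,1) + sin(3t)·(-1,1)), X_2 = e^(-2t)(sin(3t)·(-2,1) - cos(3t)·(-1,1)).
General solution: K_1X_1 + K_2X_2.
Applying x(0)=-1, y(0)=-4 gives K_1=5, K_2=9.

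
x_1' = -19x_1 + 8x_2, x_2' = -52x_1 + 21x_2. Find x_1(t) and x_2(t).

x_1(t) = K_1e^(t)sin(4t) - K_1e^(t)cos(4t) - K_2e^(t)sin(4t) - K_2e^(t)cos(4t), x_2(t) = 3K_1e^(t)sin(4t) - 2K_1e^(t)cos(4t) - 2K_2e^(t)sin(4t) - 3K_2e^(t)cos(4t)

Coefficient matrix A = [[-19, 8], [-52, 21]].
Characteristic polynomial det(A - λI) = λ^2 - 2λ + 17 = 0.
Eigenvalues λ = 1 ± 4i (complex conjugate pair).
For λ=1+4i: an eigenvector is (-1,-2) - i(1,3) = (-1 - i, -2 - 3i).
A real fundamental pair from Re and Im of e^((1+4i)t)v: X_1 = e^(t)(cos(4t)·(-1,-2) + sin(4t)·(1,3)), X_2 = e^(t)(sin(4t)·(-1,-2) - cos(4t)·(1,3)).
General solution: K_1X_1 + K_2X_2.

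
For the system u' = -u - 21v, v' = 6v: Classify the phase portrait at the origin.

saddle

A = [[-1,-21],[0,6]]; det(A-λI) = λ^2 - 5λ - 6.
λ = -1, 6: opposite signs.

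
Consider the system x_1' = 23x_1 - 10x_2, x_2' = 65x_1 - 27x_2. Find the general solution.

Coefficient matrix A = [[23, -10], [65, -27]].
Characteristic polynomial det(A - λI) = λ^2 + 4λ + 29 = 0.
Eigenvalues λ = -2 ± 5i (complex conjugate pair).
For λ=-2+5i: an eigenvector is (1,2) - i(1,3) = (1 - i, 2 - 3i).
A real fundamental pair from Re and Im of e^((-2+5i)t)v: X_1 = e^(-2t)(cos(5t)·(1,2) + sin(5t)·(1,3)), X_2 = e^(-2t)(sin(5t)·(1,2) - cos(5t)·(1,3)).
General solution: K_1X_1 + K_2X_2.

x_1(t) = K_1e^(-2t)sin(5t) + K_1e^(-2t)cos(5t) + K_2e^(-2t)sin(5t) - K_2e^(-2t)cos(5t), x_2(t) = 3K_1e^(-2t)sin(5t) + 2K_1e^(-2t)cos(5t) + 2K_2e^(-2t)sin(5t) - 3K_2e^(-2t)cos(5t)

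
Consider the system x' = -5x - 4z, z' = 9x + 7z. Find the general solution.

Coefficient matrix A = [[-5, -4], [9, 7]].
Characteristic polynomial det(A - λI) = λ^2 - 2λ + 1 = 0.
Single eigenvalue λ = 1 with algebraic multiplicity 2.
Eigenvector v = (-2,3); generalized eigenvector w with (A-λI)w=v is (1,-1).
General solution: e^(t)[K_1·v + K_2·(t·v + w)].

x(t) = -2K_1e^(t) - 2K_2te^(t) + K_2e^(t), z(t) = 3K_1e^(t) + 3K_2te^(t) - K_2e^(t)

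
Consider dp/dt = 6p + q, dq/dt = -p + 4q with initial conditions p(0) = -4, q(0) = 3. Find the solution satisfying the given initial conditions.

p(t) = -te^(5t) - 4e^(5t), q(t) = te^(5t) + 3e^(5t)

Coefficient matrix A = [[6, 1], [-1, 4]].
Characteristic polynomial det(A - λI) = λ^2 - 10λ + 25 = 0.
Single eigenvalue λ = 5 with algebraic multiplicity 2.
Eigenvector v = (-1,1); generalized eigenvector w with (A-λI)w=v is (0,-1).
General solution: e^(5t)[C_1·v + C_2·(t·v + w)].
Applying p(0)=-4, q(0)=3 gives C_1=4, C_2=1.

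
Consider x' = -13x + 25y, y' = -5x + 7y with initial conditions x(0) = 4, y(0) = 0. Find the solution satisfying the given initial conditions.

x(t) = -8e^(-3t)sin(5t) + 4e^(-3t)cos(5t), y(t) = -4e^(-3t)sin(5t)

Coefficient matrix A = [[-13, 25], [-5, 7]].
Characteristic polynomial det(A - λI) = λ^2 + 6λ + 34 = 0.
Eigenvalues λ = -3 ± 5i (complex conjugate pair).
For λ=-3+5i: an eigenvector is (-2,-1) - i(-1,0) = (-2 + i, -1).
A real fundamental pair from Re and Im of e^((-3+5i)t)v: X_1 = e^(-3t)(cos(5t)·(-2,-1) + sin(5t)·(-1,0)), X_2 = e^(-3t)(sin(5t)·(-2,-1) - cos(5t)·(-1,0)).
General solution: c_1X_1 + c_2X_2.
Applying x(0)=4, y(0)=0 gives c_1=0, c_2=4.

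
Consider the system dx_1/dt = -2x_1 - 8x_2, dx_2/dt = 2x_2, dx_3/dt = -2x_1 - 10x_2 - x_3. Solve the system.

x_1(t) = -2c_1e^(2t) + c_2e^(-2t), x_2(t) = c_1e^(2t), x_3(t) = -2c_1e^(2t) + 2c_2e^(-2t) + c_3e^(-t)

Coefficient matrix A = [[-2, -8, 0], [0, 2, 0], [-2, -10, -1]].
det(A - λI) = 0 gives eigenvalues λ = 2, -2, -1.
For λ=2: eigenvector (-2,1,-2).
For λ=-2: eigenvector (1,0,2).
For λ=-1: eigenvector (0,0,1).
General solution: c_1e^(2t)(-2,1,-2) + c_2e^(-2t)(1,0,2) + c_3e^(-t)(0,0,1).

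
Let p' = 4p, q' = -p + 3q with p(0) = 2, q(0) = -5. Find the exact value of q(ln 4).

A = [[4,0],[-1,3]]; eigenvalues λ = 4, 3.
Eigenvectors: (-1,1) for λ=4, (0,1) for λ=3.
From the initial condition, c_1 = -2, c_2 = -3.
q(ln 4) = (-2)(4^4)(1) + (-3)(4^3)(1) = -704.

-704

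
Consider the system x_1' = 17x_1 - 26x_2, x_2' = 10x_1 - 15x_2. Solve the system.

x_1(t) = 3K_1e^(t)sin(2t) + 2K_1e^(t)cos(2t) + 2K_2e^(t)sin(2t) - 3K_2e^(t)cos(2t), x_2(t) = 2K_1e^(t)sin(2t) + K_1e^(t)cos(2t) + K_2e^(t)sin(2t) - 2K_2e^(t)cos(2t)

Coefficient matrix A = [[17, -26], [10, -15]].
Characteristic polynomial det(A - λI) = λ^2 - 2λ + 5 = 0.
Eigenvalues λ = 1 ± 2i (complex conjugate pair).
For λ=1+2i: an eigenvector is (2,1) - i(3,2) = (2 - 3i, 1 - 2i).
A real fundamental pair from Re and Im of e^((1+2i)t)v: X_1 = e^(t)(cos(2t)·(2,1) + sin(2t)·(3,2)), X_2 = e^(t)(sin(2t)·(2,1) - cos(2t)·(3,2)).
General solution: K_1X_1 + K_2X_2.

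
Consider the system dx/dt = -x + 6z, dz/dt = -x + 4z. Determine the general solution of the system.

Coefficient matrix A = [[-1, 6], [-1, 4]].
Characteristic polynomial det(A - λI) = λ^2 - 3λ + 2 = 0.
Eigenvalues λ = 1, 2.
For λ=1: (A-λI) row 1 is [-2, 6], so an eigenvector is (3, 1).
For λ=2: (A-λI) row 1 is [-3, 6], so an eigenvector is (2, 1).
General solution: c_1e^(t)(3,1) + c_2e^(2t)(2,1).

x(t) = 3c_1e^(t) + 2c_2e^(2t), z(t) = c_1e^(t) + c_2e^(2t)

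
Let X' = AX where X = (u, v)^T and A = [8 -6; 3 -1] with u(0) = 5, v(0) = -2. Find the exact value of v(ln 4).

7024

A = [[8,-6],[3,-1]]; eigenvalues λ = 2, 5.
Eigenvectors: (1,1) for λ=2, (-2,-1) for λ=5.
From the initial condition, c_1 = -9, c_2 = -7.
v(ln 4) = (-9)(4^2)(1) + (-7)(4^5)(-1) = 7024.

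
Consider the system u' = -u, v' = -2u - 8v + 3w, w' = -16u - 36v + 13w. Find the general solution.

Coefficient matrix A = [[-1, 0, 0], [-2, -8, 3], [-16, -36, 13]].
det(A - λI) = 0 gives eigenvalues λ = -1, 4, 1.
For λ=-1: eigenvector (1,-2,-4).
For λ=4: eigenvector (0,1,4).
For λ=1: eigenvector (0,-1,-3).
General solution: K_1e^(-t)(1,-2,-4) + K_2e^(4t)(0,1,4) + K_3e^(t)(0,-1,-3).

u(t) = K_1e^(-t), v(t) = -2K_1e^(-t) + K_2e^(4t) - K_3e^(t), w(t) = -4K_1e^(-t) + 4K_2e^(4t) - 3K_3e^(t)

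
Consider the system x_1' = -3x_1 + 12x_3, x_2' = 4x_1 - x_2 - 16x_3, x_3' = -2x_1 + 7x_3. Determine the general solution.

Coefficient matrix A = [[-3, 0, 12], [4, -1, -16], [-2, 0, 7]].
det(A - λI) = 0 gives eigenvalues λ = 3, -1, 1.
For λ=3: eigenvector (2,-2,1).
For λ=-1: eigenvector (0,1,0).
For λ=1: eigenvector (3,-2,1).
General solution: C_1e^(3t)(2,-2,1) + C_2e^(-t)(0,1,0) + C_3e^(t)(3,-2,1).

x_1(t) = 2C_1e^(3t) + 3C_3e^(t), x_2(t) = -2C_1e^(3t) + C_2e^(-t) - 2C_3e^(t), x_3(t) = C_1e^(3t) + C_3e^(t)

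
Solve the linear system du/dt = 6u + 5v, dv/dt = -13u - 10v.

Coefficient matrix A = [[6, 5], [-13, -10]].
Characteristic polynomial det(A - λI) = λ^2 + 4λ + 5 = 0.
Eigenvalues λ = -2 ± i (complex conjugate pair).
For λ=-2+i: an eigenvector is (2,-3) - i(1,-2) = (2 - i, -3 + 2i).
A real fundamental pair from Re and Im of e^((-2+i)t)v: X_1 = e^(-2t)(cos(t)·(2,-3) + sin(t)·(1,-2)), X_2 = e^(-2t)(sin(t)·(2,-3) - cos(t)·(1,-2)).
General solution: K_1X_1 + K_2X_2.

u(t) = K_1e^(-2t)sin(t) + 2K_1e^(-2t)cos(t) + 2K_2e^(-2t)sin(t) - K_2e^(-2t)cos(t), v(t) = -2K_1e^(-2t)sin(t) - 3K_1e^(-2t)cos(t) - 3K_2e^(-2t)sin(t) + 2K_2e^(-2t)cos(t)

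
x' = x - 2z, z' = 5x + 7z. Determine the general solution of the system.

Coefficient matrix A = [[1, -2], [5, 7]].
Characteristic polynomial det(A - λI) = λ^2 - 8λ + 17 = 0.
Eigenvalues λ = 4 ± i (complex conjugate pair).
For λ=4+i: an eigenvector is (-1,1) - i(1,-2) = (-1 - i, 1 + 2i).
A real fundamental pair from Re and Im of e^((4+i)t)v: X_1 = e^(4t)(cos(t)·(-1,1) + sin(t)·(1,-2)), X_2 = e^(4t)(sin(t)·(-1,1) - cos(t)·(1,-2)).
General solution: K_1X_1 + K_2X_2.

x(t) = K_1e^(4t)sin(t) - K_1e^(4t)cos(t) - K_2e^(4t)sin(t) - K_2e^(4t)cos(t), z(t) = -2K_1e^(4t)sin(t) + K_1e^(4t)cos(t) + K_2e^(4t)sin(t) + 2K_2e^(4t)cos(t)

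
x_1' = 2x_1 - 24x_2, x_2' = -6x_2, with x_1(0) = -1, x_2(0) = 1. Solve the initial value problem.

x_1(t) = -4e^(2t) + 3e^(-6t), x_2(t) = e^(-6t)

Coefficient matrix A = [[2, -24], [0, -6]].
Characteristic polynomial det(A - λI) = λ^2 + 4λ - 12 = 0.
Eigenvalues λ = -6, 2.
For λ=-6: (A-λI) row 1 is [8, -24], so an eigenvector is (3, 1).
For λ=2: (A-λI) row 1 is [0, -24], so an eigenvector is (-1, 0).
General solution: K_1e^(-6t)(3,1) + K_2e^(2t)(-1,0).
Applying x_1(0)=-1, x_2(0)=1 gives K_1=1, K_2=4.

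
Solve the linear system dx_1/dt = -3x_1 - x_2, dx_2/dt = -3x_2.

x_1(t) = K_1e^(-3t) + K_2te^(-3t) + 2K_2e^(-3t), x_2(t) = -K_2e^(-3t)

Coefficient matrix A = [[-3, -1], [0, -3]].
Characteristic polynomial det(A - λI) = λ^2 + 6λ + 9 = 0.
Single eigenvalue λ = -3 with algebraic multiplicity 2.
Eigenvector v = (1,0); generalized eigenvector w with (A-λI)w=v is (2,-1).
General solution: e^(-3t)[K_1·v + K_2·(t·v + w)].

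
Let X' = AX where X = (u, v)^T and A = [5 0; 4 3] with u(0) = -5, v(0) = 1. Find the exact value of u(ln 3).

A = [[5,0],[4,3]]; eigenvalues λ = 5, 3.
Eigenvectors: (1,2) for λ=5, (0,-1) for λ=3.
From the initial condition, c_1 = -5, c_2 = -11.
u(ln 3) = (-5)(3^5)(1) + (-11)(3^3)(0) = -1215.

-1215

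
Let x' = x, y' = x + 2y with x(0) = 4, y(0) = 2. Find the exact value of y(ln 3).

A = [[1,0],[1,2]]; eigenvalues λ = 1, 2.
Eigenvectors: (1,-1) for λ=1, (0,1) for λ=2.
From the initial condition, c_1 = 4, c_2 = 6.
y(ln 3) = (4)(3^1)(-1) + (6)(3^2)(1) = 42.

42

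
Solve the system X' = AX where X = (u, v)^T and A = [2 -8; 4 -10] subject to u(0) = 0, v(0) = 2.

u(t) = -4e^(-2t) + 4e^(-6t), v(t) = -2e^(-2t) + 4e^(-6t)

Coefficient matrix A = [[2, -8], [4, -10]].
Characteristic polynomial det(A - λI) = λ^2 + 8λ + 12 = 0.
Eigenvalues λ = -2, -6.
For λ=-2: (A-λI) row 1 is [4, -8], so an eigenvector is (2, 1).
For λ=-6: (A-λI) row 1 is [8, -8], so an eigenvector is (-1, -1).
General solution: C_1e^(-2t)(2,1) + C_2e^(-6t)(-1,-1).
Applying u(0)=0, v(0)=2 gives C_1=-2, C_2=-4.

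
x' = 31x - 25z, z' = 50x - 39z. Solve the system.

Coefficient matrix A = [[31, -25], [50, -39]].
Characteristic polynomial det(A - λI) = λ^2 + 8λ + 41 = 0.
Eigenvalues λ = -4 ± 5i (complex conjugate pair).
For λ=-4+5i: an eigenvector is (-1,-1) - i(-2,-3) = (-1 + 2i, -1 + 3i).
A real fundamental pair from Re and Im of e^((-4+5i)t)v: X_1 = e^(-4t)(cos(5t)·(-1,-1) + sin(5t)·(-2,-3)), X_2 = e^(-4t)(sin(5t)·(-1,-1) - cos(5t)·(-2,-3)).
General solution: K_1X_1 + K_2X_2.

x(t) = -2K_1e^(-4t)sin(5t) - K_1e^(-4t)cos(5t) - K_2e^(-4t)sin(5t) + 2K_2e^(-4t)cos(5t), z(t) = -3K_1e^(-4t)sin(5t) - K_1e^(-4t)cos(5t) - K_2e^(-4t)sin(5t) + 3K_2e^(-4t)cos(5t)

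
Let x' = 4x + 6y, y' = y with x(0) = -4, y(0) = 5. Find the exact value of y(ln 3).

15

A = [[4,6],[0,1]]; eigenvalues λ = 4, 1.
Eigenvectors: (1,0) for λ=4, (-2,1) for λ=1.
From the initial condition, c_1 = 6, c_2 = 5.
y(ln 3) = (6)(3^4)(0) + (5)(3^1)(1) = 15.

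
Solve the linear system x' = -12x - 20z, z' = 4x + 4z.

Coefficient matrix A = [[-12, -20], [4, 4]].
Characteristic polynomial det(A - λI) = λ^2 + 8λ + 32 = 0.
Eigenvalues λ = -4 ± 4i (complex conjugate pair).
For λ=-4+4i: an eigenvector is (1,0) - i(-2,1) = (1 + 2i, 0 - i).
A real fundamental pair from Re and Im of e^((-4+4i)t)v: X_1 = e^(-4t)(cos(4t)·(1,0) + sin(4t)·(-2,1)), X_2 = e^(-4t)(sin(4t)·(1,0) - cos(4t)·(-2,1)).
General solution: K_1X_1 + K_2X_2.

x(t) = -2K_1e^(-4t)sin(4t) + K_1e^(-4t)cos(4t) + K_2e^(-4t)sin(4t) + 2K_2e^(-4t)cos(4t), z(t) = K_1e^(-4t)sin(4t) - K_2e^(-4t)cos(4t)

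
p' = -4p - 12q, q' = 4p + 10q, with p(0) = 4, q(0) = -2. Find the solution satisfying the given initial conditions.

Coefficient matrix A = [[-4, -12], [4, 10]].
Characteristic polynomial det(A - λI) = λ^2 - 6λ + 8 = 0.
Eigenvalues λ = 4, 2.
For λ=4: (A-λI) row 1 is [-8, -12], so an eigenvector is (3, -2).
For λ=2: (A-λI) row 1 is [-6, -12], so an eigenvector is (-2, 1).
General solution: C_1e^(4t)(3,-2) + C_2e^(2t)(-2,1).
Applying p(0)=4, q(0)=-2 gives C_1=0, C_2=-2.

p(t) = 4e^(2t), q(t) = -2e^(2t)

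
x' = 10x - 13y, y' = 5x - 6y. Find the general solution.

Coefficient matrix A = [[10, -13], [5, -6]].
Characteristic polynomial det(A - λI) = λ^2 - 4λ + 5 = 0.
Eigenvalues λ = 2 ± i (complex conjugate pair).
For λ=2+i: an eigenvector is (3,2) - i(-2,-1) = (3 + 2i, 2 + i).
A real fundamental pair from Re and Im of e^((2+i)t)v: X_1 = e^(2t)(cos(t)·(3,2) + sin(t)·(-2,-1)), X_2 = e^(2t)(sin(t)·(3,2) - cos(t)·(-2,-1)).
General solution: K_1X_1 + K_2X_2.

x(t) = -2K_1e^(2t)sin(t) + 3K_1e^(2t)cos(t) + 3K_2e^(2t)sin(t) + 2K_2e^(2t)cos(t), y(t) = -K_1e^(2t)sin(t) + 2K_1e^(2t)cos(t) + 2K_2e^(2t)sin(t) + K_2e^(2t)cos(t)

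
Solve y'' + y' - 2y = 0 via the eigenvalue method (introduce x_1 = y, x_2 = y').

Let x_1 = y, x_2 = y'. Then x_1' = x_2 and x_2' = 2x_1 - x_2.
A = [[0,1],[2,-1]]; det(A-λI) = λ^2 + λ - 2.
Eigenvalues λ = -2, 1 with eigenvectors (1,-2), (1,1).

y(t) = K_1e^(-2t) + K_2e^(t)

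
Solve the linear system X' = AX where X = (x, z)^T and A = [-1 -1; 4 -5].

x(t) = K_1e^(-3t) + K_2te^(-3t) + K_2e^(-3t), z(t) = 2K_1e^(-3t) + 2K_2te^(-3t) + K_2e^(-3t)

Coefficient matrix A = [[-1, -1], [4, -5]].
Characteristic polynomial det(A - λI) = λ^2 + 6λ + 9 = 0.
Single eigenvalue λ = -3 with algebraic multiplicity 2.
Eigenvector v = (1,2); generalized eigenvector w with (A-λI)w=v is (1,1).
General solution: e^(-3t)[K_1·v + K_2·(t·v + w)].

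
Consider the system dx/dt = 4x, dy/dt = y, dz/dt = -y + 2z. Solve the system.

x(t) = c_3e^(4t), y(t) = c_2e^(t), z(t) = c_1e^(2t) + c_2e^(t)

Coefficient matrix A = [[4, 0, 0], [0, 1, 0], [0, -1, 2]].
det(A - λI) = 0 gives eigenvalues λ = 2, 1, 4.
For λ=2: eigenvector (0,0,1).
For λ=1: eigenvector (0,1,1).
For λ=4: eigenvector (1,0,0).
General solution: c_1e^(2t)(0,0,1) + c_2e^(t)(0,1,1) + c_3e^(4t)(1,0,0).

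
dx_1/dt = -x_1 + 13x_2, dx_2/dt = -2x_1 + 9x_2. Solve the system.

Coefficient matrix A = [[-1, 13], [-2, 9]].
Characteristic polynomial det(A - λI) = λ^2 - 8λ + 17 = 0.
Eigenvalues λ = 4 ± i (complex conjugate pair).
For λ=4+i: an eigenvector is (-3,-1) - i(2,1) = (-3 - 2i, -1 - i).
A real fundamental pair from Re and Im of e^((4+i)t)v: X_1 = e^(4t)(cos(t)·(-3,-1) + sin(t)·(2,1)), X_2 = e^(4t)(sin(t)·(-3,-1) - cos(t)·(2,1)).
General solution: C_1X_1 + C_2X_2.

x_1(t) = 2C_1e^(4t)sin(t) - 3C_1e^(4t)cos(t) - 3C_2e^(4t)sin(t) - 2C_2e^(4t)cos(t), x_2(t) = C_1e^(4t)sin(t) - C_1e^(4t)cos(t) - C_2e^(4t)sin(t) - C_2e^(4t)cos(t)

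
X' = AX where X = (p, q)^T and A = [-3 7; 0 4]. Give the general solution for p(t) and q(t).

p(t) = K_1e^(4t) - K_2e^(-3t), q(t) = K_1e^(4t)

Coefficient matrix A = [[-3, 7], [0, 4]].
Characteristic polynomial det(A - λI) = λ^2 - λ - 12 = 0.
Eigenvalues λ = 4, -3.
For λ=4: (A-λI) row 1 is [-7, 7], so an eigenvector is (1, 1).
For λ=-3: (A-λI) row 1 is [0, 7], so an eigenvector is (-1, 0).
General solution: K_1e^(4t)(1,1) + K_2e^(-3t)(-1,0).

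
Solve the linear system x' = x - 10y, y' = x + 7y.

Coefficient matrix A = [[1, -10], [1, 7]].
Characteristic polynomial det(A - λI) = λ^2 - 8λ + 17 = 0.
Eigenvalues λ = 4 ± i (complex conjugate pair).
For λ=4+i: an eigenvector is (1,0) - i(-3,1) = (1 + 3i, 0 - i).
A real fundamental pair from Re and Im of e^((4+i)t)v: X_1 = e^(4t)(cos(t)·(1,0) + sin(t)·(-3,1)), X_2 = e^(4t)(sin(t)·(1,0) - cos(t)·(-3,1)).
General solution: K_1X_1 + K_2X_2.

x(t) = -3K_1e^(4t)sin(t) + K_1e^(4t)cos(t) + K_2e^(4t)sin(t) + 3K_2e^(4t)cos(t), y(t) = K_1e^(4t)sin(t) - K_2e^(4t)cos(t)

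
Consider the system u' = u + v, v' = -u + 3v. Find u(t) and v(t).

Coefficient matrix A = [[1, 1], [-1, 3]].
Characteristic polynomial det(A - λI) = λ^2 - 4λ + 4 = 0.
Single eigenvalue λ = 2 with algebraic multiplicity 2.
Eigenvector v = (-1,-1); generalized eigenvector w with (A-λI)w=v is (3,2).
General solution: e^(2t)[C_1·v + C_2·(t·v + w)].

u(t) = -C_1e^(2t) - C_2te^(2t) + 3C_2e^(2t), v(t) = -C_1e^(2t) - C_2te^(2t) + 2C_2e^(2t)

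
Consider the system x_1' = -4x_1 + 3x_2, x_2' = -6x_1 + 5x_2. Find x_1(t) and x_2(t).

x_1(t) = K_1e^(-t) + K_2e^(2t), x_2(t) = K_1e^(-t) + 2K_2e^(2t)

Coefficient matrix A = [[-4, 3], [-6, 5]].
Characteristic polynomial det(A - λI) = λ^2 - λ - 2 = 0.
Eigenvalues λ = -1, 2.
For λ=-1: (A-λI) row 1 is [-3, 3], so an eigenvector is (1, 1).
For λ=2: (A-λI) row 1 is [-6, 3], so an eigenvector is (1, 2).
General solution: K_1e^(-t)(1,1) + K_2e^(2t)(1,2).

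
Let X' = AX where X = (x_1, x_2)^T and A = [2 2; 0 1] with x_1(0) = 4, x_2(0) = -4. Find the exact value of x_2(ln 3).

-12

A = [[2,2],[0,1]]; eigenvalues λ = 1, 2.
Eigenvectors: (-2,1) for λ=1, (-1,0) for λ=2.
From the initial condition, c_1 = -4, c_2 = 4.
x_2(ln 3) = (-4)(3^1)(1) + (4)(3^2)(0) = -12.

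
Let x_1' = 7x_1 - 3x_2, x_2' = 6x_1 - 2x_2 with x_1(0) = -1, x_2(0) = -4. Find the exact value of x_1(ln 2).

26

A = [[7,-3],[6,-2]]; eigenvalues λ = 1, 4.
Eigenvectors: (-1,-2) for λ=1, (1,1) for λ=4.
From the initial condition, c_1 = 3, c_2 = 2.
x_1(ln 2) = (3)(2^1)(-1) + (2)(2^4)(1) = 26.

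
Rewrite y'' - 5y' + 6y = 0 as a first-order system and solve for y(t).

Let x_1 = y, x_2 = y'. Then x_1' = x_2 and x_2' = -6x_1 + 5x_2.
A = [[0,1],[-6,5]]; det(A-λI) = λ^2 - 5λ + 6.
Eigenvalues λ = 2, 3 with eigenvectors (1,2), (1,3).

y(t) = K_1e^(2t) + K_2e^(3t)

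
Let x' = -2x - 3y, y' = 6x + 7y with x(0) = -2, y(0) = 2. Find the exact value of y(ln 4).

8

A = [[-2,-3],[6,7]]; eigenvalues λ = 4, 1.
Eigenvectors: (-1,2) for λ=4, (-1,1) for λ=1.
From the initial condition, c_1 = 0, c_2 = 2.
y(ln 4) = (0)(4^4)(2) + (2)(4^1)(1) = 8.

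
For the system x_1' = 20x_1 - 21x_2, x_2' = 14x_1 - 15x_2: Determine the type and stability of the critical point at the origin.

A = [[20,-21],[14,-15]]; det(A-λI) = λ^2 - 5λ - 6.
λ = 6, -1: opposite signs.

saddle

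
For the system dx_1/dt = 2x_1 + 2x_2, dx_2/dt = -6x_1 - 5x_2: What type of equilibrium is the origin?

A = [[2,2],[-6,-5]]; det(A-λI) = λ^2 + 3λ + 2.
λ = -1, -2: both negative.

stable node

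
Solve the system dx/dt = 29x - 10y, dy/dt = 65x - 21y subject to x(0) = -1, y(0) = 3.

x(t) = -11e^(4t)sin(5t) - e^(4t)cos(5t), y(t) = -28e^(4t)sin(5t) + 3e^(4t)cos(5t)

Coefficient matrix A = [[29, -10], [65, -21]].
Characteristic polynomial det(A - λI) = λ^2 - 8λ + 41 = 0.
Eigenvalues λ = 4 ± 5i (complex conjugate pair).
For λ=4+5i: an eigenvector is (1,3) - i(-1,-2) = (1 + i, 3 + 2i).
A real fundamental pair from Re and Im of e^((4+5i)t)v: X_1 = e^(4t)(cos(5t)·(1,3) + sin(5t)·(-1,-2)), X_2 = e^(4t)(sin(5t)·(1,3) - cos(5t)·(-1,-2)).
General solution: C_1X_1 + C_2X_2.
Applying x(0)=-1, y(0)=3 gives C_1=5, C_2=-6.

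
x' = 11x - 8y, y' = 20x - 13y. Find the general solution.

Coefficient matrix A = [[11, -8], [20, -13]].
Characteristic polynomial det(A - λI) = λ^2 + 2λ + 17 = 0.
Eigenvalues λ = -1 ± 4i (complex conjugate pair).
For λ=-1+4i: an eigenvector is (1,2) - i(-1,-1) = (1 + i, 2 + i).
A real fundamental pair from Re and Im of e^((-1+4i)t)v: X_1 = e^(-t)(cos(4t)·(1,2) + sin(4t)·(-1,-1)), X_2 = e^(-t)(sin(4t)·(1,2) - cos(4t)·(-1,-1)).
General solution: c_1X_1 + c_2X_2.

x(t) = -c_1e^(-t)sin(4t) + c_1e^(-t)cos(4t) + c_2e^(-t)sin(4t) + c_2e^(-t)cos(4t), y(t) = -c_1e^(-t)sin(4t) + 2c_1e^(-t)cos(4t) + 2c_2e^(-t)sin(4t) + c_2e^(-t)cos(4t)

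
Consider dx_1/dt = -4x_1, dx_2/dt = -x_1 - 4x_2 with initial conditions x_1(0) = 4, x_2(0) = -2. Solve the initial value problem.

Coefficient matrix A = [[-4, 0], [-1, -4]].
Characteristic polynomial det(A - λI) = λ^2 + 8λ + 16 = 0.
Single eigenvalue λ = -4 with algebraic multiplicity 2.
Eigenvector v = (0,-1); generalized eigenvector w with (A-λI)w=v is (1,1).
General solution: e^(-4t)[c_1·v + c_2·(t·v + w)].
Applying x_1(0)=4, x_2(0)=-2 gives c_1=6, c_2=4.

x_1(t) = 4e^(-4t), x_2(t) = -4te^(-4t) - 2e^(-4t)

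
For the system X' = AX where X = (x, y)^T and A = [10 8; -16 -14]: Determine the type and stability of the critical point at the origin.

A = [[10,8],[-16,-14]]; det(A-λI) = λ^2 + 4λ - 12.
λ = -6, 2: opposite signs.

saddle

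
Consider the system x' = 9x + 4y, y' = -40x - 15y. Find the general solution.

Coefficient matrix A = [[9, 4], [-40, -15]].
Characteristic polynomial det(A - λI) = λ^2 + 6λ + 25 = 0.
Eigenvalues λ = -3 ± 4i (complex conjugate pair).
For λ=-3+4i: an eigenvector is (-1,3) - i(0,1) = (-1, 3 - i).
A real fundamental pair from Re and Im of e^((-3+4i)t)v: X_1 = e^(-3t)(cos(4t)·(-1,3) + sin(4t)·(0,1)), X_2 = e^(-3t)(sin(4t)·(-1,3) - cos(4t)·(0,1)).
General solution: C_1X_1 + C_2X_2.

x(t) = -C_1e^(-3t)cos(4t) - C_2e^(-3t)sin(4t), y(t) = C_1e^(-3t)sin(4t) + 3C_1e^(-3t)cos(4t) + 3C_2e^(-3t)sin(4t) - C_2e^(-3t)cos(4t)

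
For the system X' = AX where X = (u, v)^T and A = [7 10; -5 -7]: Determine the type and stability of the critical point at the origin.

A = [[7,10],[-5,-7]]; det(A-λI) = λ^2 + 1.
λ = 0 ± i: zero real part.

center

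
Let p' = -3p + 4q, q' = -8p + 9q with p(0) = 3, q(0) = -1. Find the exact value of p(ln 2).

-114

A = [[-3,4],[-8,9]]; eigenvalues λ = 1, 5.
Eigenvectors: (-1,-1) for λ=1, (-1,-2) for λ=5.
From the initial condition, c_1 = -7, c_2 = 4.
p(ln 2) = (-7)(2^1)(-1) + (4)(2^5)(-1) = -114.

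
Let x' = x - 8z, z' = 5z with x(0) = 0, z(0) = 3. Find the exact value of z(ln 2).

96

A = [[1,-8],[0,5]]; eigenvalues λ = 5, 1.
Eigenvectors: (2,-1) for λ=5, (1,0) for λ=1.
From the initial condition, c_1 = -3, c_2 = 6.
z(ln 2) = (-3)(2^5)(-1) + (6)(2^1)(0) = 96.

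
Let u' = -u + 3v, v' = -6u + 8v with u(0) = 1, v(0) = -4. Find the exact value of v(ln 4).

A = [[-1,3],[-6,8]]; eigenvalues λ = 2, 5.
Eigenvectors: (-1,-1) for λ=2, (-1,-2) for λ=5.
From the initial condition, c_1 = -6, c_2 = 5.
v(ln 4) = (-6)(4^2)(-1) + (5)(4^5)(-2) = -10144.

-10144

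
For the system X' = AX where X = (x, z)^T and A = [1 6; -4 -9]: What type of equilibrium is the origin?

A = [[1,6],[-4,-9]]; det(A-λI) = λ^2 + 8λ + 15.
λ = -3, -5: both negative.

stable node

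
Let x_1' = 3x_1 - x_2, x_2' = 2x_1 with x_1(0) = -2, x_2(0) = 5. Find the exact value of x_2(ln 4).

-88

A = [[3,-1],[2,0]]; eigenvalues λ = 2, 1.
Eigenvectors: (-1,-1) for λ=2, (1,2) for λ=1.
From the initial condition, c_1 = 9, c_2 = 7.
x_2(ln 4) = (9)(4^2)(-1) + (7)(4^1)(2) = -88.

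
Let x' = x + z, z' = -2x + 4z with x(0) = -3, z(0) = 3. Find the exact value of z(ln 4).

A = [[1,1],[-2,4]]; eigenvalues λ = 2, 3.
Eigenvectors: (1,1) for λ=2, (1,2) for λ=3.
From the initial condition, c_1 = -9, c_2 = 6.
z(ln 4) = (-9)(4^2)(1) + (6)(4^3)(2) = 624.

624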